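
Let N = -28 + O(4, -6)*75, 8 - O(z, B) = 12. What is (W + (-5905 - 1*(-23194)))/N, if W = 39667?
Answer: -14239/82 ≈ -173.65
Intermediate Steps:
O(z, B) = -4 (O(z, B) = 8 - 1*12 = 8 - 12 = -4)
N = -328 (N = -28 - 4*75 = -28 - 300 = -328)
(W + (-5905 - 1*(-23194)))/N = (39667 + (-5905 - 1*(-23194)))/(-328) = (39667 + (-5905 + 23194))*(-1/328) = (39667 + 17289)*(-1/328) = 56956*(-1/328) = -14239/82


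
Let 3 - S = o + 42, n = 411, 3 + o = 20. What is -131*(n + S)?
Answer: -46505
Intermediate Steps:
o = 17 (o = -3 + 20 = 17)
S = -56 (S = 3 - (17 + 42) = 3 - 1*59 = 3 - 59 = -56)
-131*(n + S) = -131*(411 - 56) = -131*355 = -46505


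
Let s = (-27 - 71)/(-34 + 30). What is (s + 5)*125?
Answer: 7375/2 ≈ 3687.5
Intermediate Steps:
s = 49/2 (s = -98/(-4) = -98*(-1/4) = 49/2 ≈ 24.500)
(s + 5)*125 = (49/2 + 5)*125 = (59/2)*125 = 7375/2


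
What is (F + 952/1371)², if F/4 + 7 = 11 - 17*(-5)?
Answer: 239148384784/1879641 ≈ 1.2723e+5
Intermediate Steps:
F = 356 (F = -28 + 4*(11 - 17*(-5)) = -28 + 4*(11 + 85) = -28 + 4*96 = -28 + 384 = 356)
(F + 952/1371)² = (356 + 952/1371)² = (489028/1371)² = 239148384784/1879641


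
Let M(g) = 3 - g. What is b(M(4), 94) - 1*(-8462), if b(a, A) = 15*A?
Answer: 9872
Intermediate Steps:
b(M(4), 94) - 1*(-8462) = 15*94 - 1*(-8462) = 1410 + 8462 = 9872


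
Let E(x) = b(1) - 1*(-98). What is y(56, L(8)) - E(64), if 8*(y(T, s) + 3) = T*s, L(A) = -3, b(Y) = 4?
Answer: -126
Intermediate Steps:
E(x) = 102 (E(x) = 4 - 1*(-98) = 4 + 98 = 102)
y(T, s) = -3 + T*s/8 (y(T, s) = -3 + (T*s)/8 = -3 + T*s/8)
y(56, L(8)) - E(64) = (-3 + (⅛)*56*(-3)) - 1*102 = (-3 - 21) - 102 = -24 - 102 = -126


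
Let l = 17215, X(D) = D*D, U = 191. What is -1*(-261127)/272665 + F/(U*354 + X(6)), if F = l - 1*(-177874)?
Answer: 14171836747/3689157450 ≈ 3.8415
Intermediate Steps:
X(D) = D²
F = 195089 (F = 17215 - 1*(-177874) = 17215 + 177874 = 195089)
-1*(-261127)/272665 + F/(U*354 + X(6)) = -1*(-261127)/272665 + 195089/(191*354 + 6²) = 261127*(1/272665) + 195089/(67614 + 36) = 261127/272665 + 195089/67650 = 14171836747/3689157450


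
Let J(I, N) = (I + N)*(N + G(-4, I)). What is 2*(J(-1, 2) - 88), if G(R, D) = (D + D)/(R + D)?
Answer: -856/5 ≈ -171.20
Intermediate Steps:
G(R, D) = 2*D/(D + R) (G(R, D) = (2*D)/(D + R) = 2*D/(D + R))
J(I, N) = (I + N)*(N + 2*I/(-4 + I)) (J(I, N) = (I + N)*(N + 2*I/(I - 4)) = (I + N)*(N + 2*I/(-4 + I)))
2*(J(-1, 2) - 88) = 2*((2*(-1)**2 + 2*(-1)*2 + 2*(-4 - 1)*(-1 + 2))/(-4 - 1) - 88) = 2*((2*1 - 4 + 2*(-5)*1)/(-5) - 88) = 2*(-(2 - 4 - 10)/5 - 88) = 2*(-1/5*(-12) - 88) = 2*(12/5 - 88) = 2*(-428/5) = -856/5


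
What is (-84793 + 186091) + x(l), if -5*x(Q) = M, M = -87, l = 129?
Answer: 506577/5 ≈ 1.0132e+5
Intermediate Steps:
x(Q) = 87/5 (x(Q) = -1/5*(-87) = 87/5)
(-84793 + 186091) + x(l) = (-84793 + 186091) + 87/5 = 101298 + 87/5 = 506577/5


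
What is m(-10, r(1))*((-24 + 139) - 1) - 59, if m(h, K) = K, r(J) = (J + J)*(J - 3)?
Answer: -515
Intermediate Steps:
r(J) = 2*J*(-3 + J) (r(J) = (2*J)*(-3 + J) = 2*J*(-3 + J))
m(-10, r(1))*((-24 + 139) - 1) - 59 = (2*1*(-3 + 1))*((-24 + 139) - 1) - 59 = (2*1*(-2))*(115 - 1) - 59 = -4*114 - 59 = -456 - 59 = -515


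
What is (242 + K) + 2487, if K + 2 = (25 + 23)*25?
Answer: 3927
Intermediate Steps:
K = 1198 (K = -2 + (25 + 23)*25 = -2 + 48*25 = -2 + 1200 = 1198)
(242 + K) + 2487 = (242 + 1198) + 2487 = 1440 + 2487 = 3927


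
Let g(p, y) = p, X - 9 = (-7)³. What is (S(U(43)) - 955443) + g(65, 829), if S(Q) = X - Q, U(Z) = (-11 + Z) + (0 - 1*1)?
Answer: -955743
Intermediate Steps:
X = -334 (X = 9 + (-7)³ = 9 - 343 = -334)
U(Z) = -12 + Z (U(Z) = (-11 + Z) + (0 - 1) = (-11 + Z) - 1 = -12 + Z)
S(Q) = -334 - Q
(S(U(43)) - 955443) + g(65, 829) = ((-334 - (-12 + 43)) - 955443) + 65 = ((-334 - 1*31) - 955443) + 65 = ((-334 - 31) - 955443) + 65 = (-365 - 955443) + 65 = -955808 + 65 = -955743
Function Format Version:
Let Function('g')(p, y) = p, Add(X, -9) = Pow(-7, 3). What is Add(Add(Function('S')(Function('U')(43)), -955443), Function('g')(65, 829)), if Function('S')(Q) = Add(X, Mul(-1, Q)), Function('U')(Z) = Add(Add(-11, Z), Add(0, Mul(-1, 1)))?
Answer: -955743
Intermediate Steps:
X = -334 (X = Add(9, Pow(-7, 3)) = Add(9, -343) = -334)
Function('U')(Z) = Add(-12, Z) (Function('U')(Z) = Add(Add(-11, Z), Add(0, -1)) = Add(Add(-11, Z), -1) = Add(-12, Z))
Function('S')(Q) = Add(-334, Mul(-1, Q))
Add(Add(Function('S')(Function('U')(43)), -955443), Function('g')(65, 829)) = Add(Add(Add(-334, Mul(-1, Add(-12, 43))), -955443), 65) = Add(Add(Add(-334, Mul(-1, 31)), -955443), 65) = Add(Add(Add(-334, -31), -955443), 65) = Add(Add(-365, -955443), 65) = Add(-955808, 65) = -955743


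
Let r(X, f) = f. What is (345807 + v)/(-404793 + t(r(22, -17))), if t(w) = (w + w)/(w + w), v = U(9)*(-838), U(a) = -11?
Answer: -355025/404792 ≈ -0.87706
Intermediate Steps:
v = 9218 (v = -11*(-838) = 9218)
t(w) = 1 (t(w) = (2*w)/((2*w)) = (2*w)*(1/(2*w)) = 1)
(345807 + v)/(-404793 + t(r(22, -17))) = (345807 + 9218)/(-404793 + 1) = 355025/(-404792) = 355025*(-1/404792) = -355025/404792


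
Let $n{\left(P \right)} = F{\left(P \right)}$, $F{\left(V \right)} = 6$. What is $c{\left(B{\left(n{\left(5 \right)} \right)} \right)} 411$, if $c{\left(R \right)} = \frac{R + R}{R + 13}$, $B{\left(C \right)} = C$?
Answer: $\frac{4932}{19} \approx 259.58$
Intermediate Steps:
$n{\left(P \right)} = 6$
$c{\left(R \right)} = \frac{2 R}{13 + R}$
$c{\left(B{\left(n{\left(5 \right)} \right)} \right)} 411 = 2 \cdot 6 \frac{1}{13 + 6} \cdot 411 = 2 \cdot 6 \cdot \frac{1}{19} \cdot 411 = \frac{12}{19} \cdot 411 = \frac{4932}{19}$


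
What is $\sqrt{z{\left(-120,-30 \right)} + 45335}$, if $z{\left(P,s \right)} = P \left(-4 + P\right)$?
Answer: $\sqrt{60215} \approx 245.39$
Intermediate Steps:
$\sqrt{z{\left(-120,-30 \right)} + 45335} = \sqrt{- 120 \left(-4 - 120\right) + 45335} = \sqrt{\left(-120\right) \left(-124\right) + 45335} = \sqrt{14880 + 45335} = \sqrt{60215}$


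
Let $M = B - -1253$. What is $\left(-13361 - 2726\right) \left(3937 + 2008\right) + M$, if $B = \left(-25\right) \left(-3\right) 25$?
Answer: $-95634087$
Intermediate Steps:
$B = 1875$ ($B = 75 \cdot 25 = 1875$)
$M = 3128$ ($M = 1875 - -1253 = 1875 + 1253 = 3128$)
$\left(-13361 - 2726\right) \left(3937 + 2008\right) + M = \left(-13361 - 2726\right) \left(3937 + 2008\right) + 3128 = \left(-16087\right) 5945 + 3128 = -95637215 + 3128 = -95634087$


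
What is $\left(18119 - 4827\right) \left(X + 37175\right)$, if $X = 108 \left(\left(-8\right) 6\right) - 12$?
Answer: $425064868$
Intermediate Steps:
$X = -5196$ ($X = 108 \left(-48\right) - 12 = -5184 - 12 = -5196$)
$\left(18119 - 4827\right) \left(X + 37175\right) = \left(18119 - 4827\right) \left(-5196 + 37175\right) = 13292 \cdot 31979 = 425064868$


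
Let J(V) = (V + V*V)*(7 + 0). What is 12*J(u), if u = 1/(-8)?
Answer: -147/16 ≈ -9.1875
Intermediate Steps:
u = -1/8 (u = 1*(-1/8) = -1/8 ≈ -0.12500)
J(V) = 7*V + 7*V**2 (J(V) = (V + V**2)*7 = 7*V + 7*V**2)
12*J(u) = 12*(7*(-1/8)*(1 - 1/8)) = 12*(7*(-1/8)*(7/8)) = 12*(-49/64) = -147/16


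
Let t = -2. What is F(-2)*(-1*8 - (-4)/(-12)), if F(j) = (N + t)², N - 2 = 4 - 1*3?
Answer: -25/3 ≈ -8.3333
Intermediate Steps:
N = 3 (N = 2 + (4 - 1*3) = 2 + (4 - 3) = 2 + 1 = 3)
F(j) = 1 (F(j) = (3 - 2)² = 1² = 1)
F(-2)*(-1*8 - (-4)/(-12)) = 1*(-1*8 - (-4)/(-12)) = 1*(-8 - (-4)*(-1)/12) = 1*(-8 - 1*⅓) = 1*(-8 - ⅓) = 1*(-25/3) = -25/3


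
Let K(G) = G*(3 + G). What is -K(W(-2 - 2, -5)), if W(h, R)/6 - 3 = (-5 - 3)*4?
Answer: -29754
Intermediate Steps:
W(h, R) = -174 (W(h, R) = 18 + 6*((-5 - 3)*4) = 18 + 6*(-8*4) = 18 + 6*(-32) = 18 - 192 = -174)
-K(W(-2 - 2, -5)) = -(-174)*(3 - 174) = -(-174)*(-171) = -1*29754 = -29754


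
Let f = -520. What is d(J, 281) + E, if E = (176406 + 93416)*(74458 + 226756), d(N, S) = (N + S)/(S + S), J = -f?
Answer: 45676080117097/562 ≈ 8.1274e+10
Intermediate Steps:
J = 520 (J = -1*(-520) = 520)
d(N, S) = (N + S)/(2*S) (d(N, S) = (N + S)/((2*S)) = (N + S)*(1/(2*S)) = (N + S)/(2*S))
E = 81274163908 (E = 269822*301214 = 81274163908)
d(J, 281) + E = (½)*(520 + 281)/281 + 81274163908 = (½)*(1/281)*801 + 81274163908 = 801/562 + 81274163908 = 45676080117097/562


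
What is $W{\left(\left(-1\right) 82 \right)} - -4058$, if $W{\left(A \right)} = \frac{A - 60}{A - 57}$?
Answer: $\frac{564204}{139} \approx 4059.0$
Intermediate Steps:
$W{\left(A \right)} = \frac{-60 + A}{-57 + A}$
$W{\left(\left(-1\right) 82 \right)} - -4058 = \frac{-60 - 82}{-57 - 82} - -4058 = \frac{-60 - 82}{-57 - 82} + \left(4136 - 78\right) = \frac{1}{-139} \left(-142\right) + 4058 = \left(- \frac{1}{139}\right) \left(-142\right) + 4058 = \frac{142}{139} + 4058 = \frac{564204}{139}$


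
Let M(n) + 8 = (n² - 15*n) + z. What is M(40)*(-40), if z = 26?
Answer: -40720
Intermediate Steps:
M(n) = 18 + n² - 15*n (M(n) = -8 + ((n² - 15*n) + 26) = -8 + (26 + n² - 15*n) = 18 + n² - 15*n)
M(40)*(-40) = (18 + 40² - 15*40)*(-40) = (18 + 1600 - 600)*(-40) = 1018*(-40) = -40720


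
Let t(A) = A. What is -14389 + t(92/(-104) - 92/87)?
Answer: -32552311/2262 ≈ -14391.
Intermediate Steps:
-14389 + t(92/(-104) - 92/87) = -14389 + (92/(-104) - 92/87) = -14389 + (92*(-1/104) - 92*1/87) = -14389 + (-23/26 - 92/87) = -14389 - 4393/2262 = -32552311/2262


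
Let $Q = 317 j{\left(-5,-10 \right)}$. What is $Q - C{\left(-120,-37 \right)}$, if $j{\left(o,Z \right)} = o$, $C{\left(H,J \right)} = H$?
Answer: $-1465$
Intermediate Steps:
$Q = -1585$ ($Q = 317 \left(-5\right) = -1585$)
$Q - C{\left(-120,-37 \right)} = -1585 - -120 = -1585 + 120 = -1465$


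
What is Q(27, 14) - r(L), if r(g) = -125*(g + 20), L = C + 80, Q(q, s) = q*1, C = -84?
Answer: 2027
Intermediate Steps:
Q(q, s) = q
L = -4 (L = -84 + 80 = -4)
r(g) = -2500 - 125*g (r(g) = -125*(20 + g) = -2500 - 125*g)
Q(27, 14) - r(L) = 27 - (-2500 - 125*(-4)) = 27 - (-2500 + 500) = 27 - 1*(-2000) = 27 + 2000 = 2027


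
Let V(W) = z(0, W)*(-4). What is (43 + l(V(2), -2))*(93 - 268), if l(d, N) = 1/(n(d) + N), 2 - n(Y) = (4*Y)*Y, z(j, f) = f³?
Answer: -30822225/4096 ≈ -7525.0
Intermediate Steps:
V(W) = -4*W³ (V(W) = W³*(-4) = -4*W³)
n(Y) = 2 - 4*Y² (n(Y) = 2 - 4*Y*Y = 2 - 4*Y²)
l(d, N) = 1/(2 + N - 4*d²) (l(d, N) = 1/((2 - 4*d²) + N) = 1/(2 + N - 4*d²))
(43 + l(V(2), -2))*(93 - 268) = (43 + 1/(2 - 2 - 4*(-4*2³)²))*(93 - 268) = (43 + 1/(2 - 2 - 4*(-4*8)²))*(-175) = (43 + 1/(2 - 2 - 4*(-32)²))*(-175) = (43 + 1/(2 - 2 - 4*1024))*(-175) = (43 + 1/(2 - 2 - 4096))*(-175) = (43 + 1/(-4096))*(-175) = (43 - 1/4096)*(-175) = (176127/4096)*(-175) = -30822225/4096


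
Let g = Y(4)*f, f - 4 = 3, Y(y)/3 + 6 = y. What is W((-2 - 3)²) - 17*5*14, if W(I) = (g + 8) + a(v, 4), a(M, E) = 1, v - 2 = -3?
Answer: -1223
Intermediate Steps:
v = -1 (v = 2 - 3 = -1)
Y(y) = -18 + 3*y
f = 7 (f = 4 + 3 = 7)
g = -42 (g = (-18 + 3*4)*7 = (-18 + 12)*7 = -6*7 = -42)
W(I) = -33 (W(I) = (-42 + 8) + 1 = -34 + 1 = -33)
W((-2 - 3)²) - 17*5*14 = -33 - 17*5*14 = -33 - 85*14 = -33 - 1*1190 = -33 - 1190 = -1223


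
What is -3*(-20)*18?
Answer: 1080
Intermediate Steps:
-3*(-20)*18 = 60*18 = 1080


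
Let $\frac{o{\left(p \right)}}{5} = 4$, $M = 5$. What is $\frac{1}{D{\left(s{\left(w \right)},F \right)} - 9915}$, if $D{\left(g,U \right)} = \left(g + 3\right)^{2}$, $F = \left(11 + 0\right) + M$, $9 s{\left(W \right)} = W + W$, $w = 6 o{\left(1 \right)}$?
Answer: $- \frac{9}{81314} \approx -0.00011068$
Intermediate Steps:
$o{\left(p \right)} = 20$ ($o{\left(p \right)} = 5 \cdot 4 = 20$)
$w = 120$ ($w = 6 \cdot 20 = 120$)
$s{\left(W \right)} = \frac{2 W}{9}$ ($s{\left(W \right)} = \frac{W + W}{9} = \frac{2 W}{9}$)
$F = 16$ ($F = \left(11 + 0\right) + 5 = 11 + 5 = 16$)
$D{\left(g,U \right)} = \left(3 + g\right)^{2}$
$\frac{1}{D{\left(s{\left(w \right)},F \right)} - 9915} = \frac{1}{\left(3 + \frac{2}{9} \cdot 120\right)^{2} - 9915} = \frac{1}{\left(3 + \frac{80}{3}\right)^{2} - 9915} = \frac{1}{\left(\frac{89}{3}\right)^{2} - 9915} = \frac{1}{\frac{7921}{9} - 9915} = \frac{1}{- \frac{81314}{9}} = - \frac{9}{81314}$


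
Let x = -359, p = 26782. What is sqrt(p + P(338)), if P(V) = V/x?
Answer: 40*sqrt(2157231)/359 ≈ 163.65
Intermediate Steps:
P(V) = -V/359 (P(V) = V/(-359) = V*(-1/359) = -V/359)
sqrt(p + P(338)) = sqrt(26782 - 1/359*338) = sqrt(26782 - 338/359) = sqrt(9614400/359) = 40*sqrt(2157231)/359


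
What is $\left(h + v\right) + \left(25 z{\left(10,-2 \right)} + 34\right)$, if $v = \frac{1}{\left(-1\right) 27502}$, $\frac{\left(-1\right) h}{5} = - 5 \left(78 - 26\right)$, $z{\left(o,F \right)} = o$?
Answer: $\frac{43563167}{27502} \approx 1584.0$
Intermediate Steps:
$h = 1300$ ($h = - 5 \left(- 5 \left(78 - 26\right)\right) = - 5 \left(\left(-5\right) 52\right) = \left(-5\right) \left(-260\right) = 1300$)
$v = - \frac{1}{27502}$ ($v = \frac{1}{-27502} = - \frac{1}{27502} \approx -3.6361 \cdot 10^{-5}$)
$\left(h + v\right) + \left(25 z{\left(10,-2 \right)} + 34\right) = \left(1300 - \frac{1}{27502}\right) + \left(25 \cdot 10 + 34\right) = \frac{35752599}{27502} + \left(250 + 34\right) = \frac{35752599}{27502} + 284 = \frac{43563167}{27502}$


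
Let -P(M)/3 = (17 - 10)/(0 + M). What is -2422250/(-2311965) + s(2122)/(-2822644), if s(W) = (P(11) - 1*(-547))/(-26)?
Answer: 97771929961807/93319714137078 ≈ 1.0477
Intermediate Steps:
P(M) = -21/M (P(M) = -3*(17 - 10)/(0 + M) = -21/M)
s(W) = -2998/143 (s(W) = (-21/11 - 1*(-547))/(-26) = (-21*1/11 + 547)*(-1/26) = (-21/11 + 547)*(-1/26) = (5996/11)*(-1/26) = -2998/143)
-2422250/(-2311965) + s(2122)/(-2822644) = -2422250/(-2311965) - 2998/143/(-2822644) = -2422250*(-1/2311965) - 2998/143*(-1/2822644) = 484450/462393 + 1499/201819046 = 97771929961807/93319714137078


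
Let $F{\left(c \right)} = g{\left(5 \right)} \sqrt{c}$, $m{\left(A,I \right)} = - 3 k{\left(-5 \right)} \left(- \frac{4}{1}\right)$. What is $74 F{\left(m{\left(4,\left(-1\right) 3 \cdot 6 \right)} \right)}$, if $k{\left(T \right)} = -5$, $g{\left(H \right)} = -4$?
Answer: $- 592 i \sqrt{15} \approx - 2292.8 i$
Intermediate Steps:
$m{\left(A,I \right)} = -60$ ($m{\left(A,I \right)} = \left(-3\right) \left(-5\right) \left(- \frac{4}{1}\right) = 15 \left(\left(-4\right) 1\right) = 15 \left(-4\right) = -60$)
$F{\left(c \right)} = - 4 \sqrt{c}$
$74 F{\left(m{\left(4,\left(-1\right) 3 \cdot 6 \right)} \right)} = 74 \left(- 4 \sqrt{-60}\right) = 74 \left(- 4 \cdot 2 i \sqrt{15}\right) = 74 \left(- 8 i \sqrt{15}\right) = - 592 i \sqrt{15}$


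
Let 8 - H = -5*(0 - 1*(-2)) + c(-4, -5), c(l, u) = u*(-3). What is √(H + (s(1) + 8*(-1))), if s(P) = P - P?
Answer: I*√5 ≈ 2.2361*I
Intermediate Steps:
s(P) = 0
c(l, u) = -3*u
H = 3 (H = 8 - (-5*(0 - 1*(-2)) - 3*(-5)) = 8 - (-5*(0 + 2) + 15) = 8 - (-5*2 + 15) = 8 - (-10 + 15) = 8 - 1*5 = 8 - 5 = 3)
√(H + (s(1) + 8*(-1))) = √(3 + (0 + 8*(-1))) = √(3 + (0 - 8)) = √(3 - 8) = √(-5) = I*√5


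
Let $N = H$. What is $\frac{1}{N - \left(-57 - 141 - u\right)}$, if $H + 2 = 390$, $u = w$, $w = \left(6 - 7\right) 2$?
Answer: $\frac{1}{584} \approx 0.0017123$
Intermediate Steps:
$w = -2$ ($w = \left(-1\right) 2 = -2$)
$u = -2$
$H = 388$ ($H = -2 + 390 = 388$)
$N = 388$
$\frac{1}{N - \left(-57 - 141 - u\right)} = \frac{1}{388 - \left(-55 - 141\right)} = \frac{1}{388 - -196} = \frac{1}{388 + \left(-2 + 198\right)} = \frac{1}{388 + 196} = \frac{1}{584}$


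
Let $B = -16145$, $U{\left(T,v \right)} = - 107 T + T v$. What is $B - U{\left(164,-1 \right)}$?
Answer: $1567$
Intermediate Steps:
$B - U{\left(164,-1 \right)} = -16145 - 164 \left(-107 - 1\right) = -16145 - 164 \left(-108\right) = -16145 - -17712 = -16145 + 17712 = 1567$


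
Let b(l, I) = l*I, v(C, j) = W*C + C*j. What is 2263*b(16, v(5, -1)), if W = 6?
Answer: 905200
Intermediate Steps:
v(C, j) = 6*C + C*j
b(l, I) = I*l
2263*b(16, v(5, -1)) = 2263*((5*(6 - 1))*16) = 2263*((5*5)*16) = 2263*(25*16) = 2263*400 = 905200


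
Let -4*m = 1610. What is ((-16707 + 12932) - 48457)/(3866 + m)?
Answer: -104464/6927 ≈ -15.081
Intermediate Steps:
m = -805/2 (m = -¼*1610 = -805/2 ≈ -402.50)
((-16707 + 12932) - 48457)/(3866 + m) = ((-16707 + 12932) - 48457)/(3866 - 805/2) = (-3775 - 48457)/(6927/2) = -52232*2/6927 = -104464/6927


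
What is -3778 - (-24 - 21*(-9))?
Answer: -3943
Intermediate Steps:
-3778 - (-24 - 21*(-9)) = -3778 - (-24 + 189) = -3778 - 1*165 = -3778 - 165 = -3943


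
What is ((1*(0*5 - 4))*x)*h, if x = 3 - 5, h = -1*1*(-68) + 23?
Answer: 728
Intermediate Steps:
h = 91 (h = -1*(-68) + 23 = 68 + 23 = 91)
x = -2
((1*(0*5 - 4))*x)*h = ((1*(0*5 - 4))*(-2))*91 = ((1*(0 - 4))*(-2))*91 = ((1*(-4))*(-2))*91 = -4*(-2)*91 = 8*91 = 728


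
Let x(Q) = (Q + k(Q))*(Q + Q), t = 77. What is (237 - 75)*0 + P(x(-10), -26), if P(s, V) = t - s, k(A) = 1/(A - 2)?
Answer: -374/3 ≈ -124.67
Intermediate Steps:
k(A) = 1/(-2 + A)
x(Q) = 2*Q*(Q + 1/(-2 + Q)) (x(Q) = (Q + 1/(-2 + Q))*(Q + Q) = (Q + 1/(-2 + Q))*(2*Q) = 2*Q*(Q + 1/(-2 + Q)))
P(s, V) = 77 - s
(237 - 75)*0 + P(x(-10), -26) = (237 - 75)*0 + (77 - 2*(-10)*(1 - 10*(-2 - 10))/(-2 - 10)) = 162*0 + (77 - 2*(-10)*(1 - 10*(-12))/(-12)) = 0 + (77 - 2*(-10)*(-1)*(1 + 120)/12) = 0 + (77 - 2*(-10)*(-1)*121/12) = 0 + (77 - 1*605/3) = 0 + (77 - 605/3) = 0 - 374/3 = -374/3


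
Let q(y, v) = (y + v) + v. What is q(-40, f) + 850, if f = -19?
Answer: 772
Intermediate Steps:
q(y, v) = y + 2*v (q(y, v) = (v + y) + v = y + 2*v)
q(-40, f) + 850 = (-40 + 2*(-19)) + 850 = (-40 - 38) + 850 = -78 + 850 = 772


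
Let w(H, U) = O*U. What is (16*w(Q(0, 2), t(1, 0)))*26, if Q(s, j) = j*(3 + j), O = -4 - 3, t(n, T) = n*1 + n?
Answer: -5824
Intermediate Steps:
t(n, T) = 2*n (t(n, T) = n + n = 2*n)
O = -7
w(H, U) = -7*U
(16*w(Q(0, 2), t(1, 0)))*26 = (16*(-14))*26 = -224*26 = -5824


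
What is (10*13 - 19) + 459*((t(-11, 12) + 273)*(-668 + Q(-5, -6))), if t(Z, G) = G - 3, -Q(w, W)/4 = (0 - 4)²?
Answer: -94748505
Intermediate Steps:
Q(w, W) = -64 (Q(w, W) = -4*(0 - 4)² = -4*(-4)² = -4*16 = -64)
t(Z, G) = -3 + G
(10*13 - 19) + 459*((t(-11, 12) + 273)*(-668 + Q(-5, -6))) = (10*13 - 19) + 459*(((-3 + 12) + 273)*(-668 - 64)) = (130 - 19) + 459*((9 + 273)*(-732)) = 111 + 459*(282*(-732)) = 111 + 459*(-206424) = 111 - 94748616 = -94748505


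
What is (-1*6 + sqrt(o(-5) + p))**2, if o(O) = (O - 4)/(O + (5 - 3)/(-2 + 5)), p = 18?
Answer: 729/13 - 36*sqrt(377)/13 ≈ 2.3082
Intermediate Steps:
o(O) = (-4 + O)/(2/3 + O) (o(O) = (-4 + O)/(O + 2/3) = (-4 + O)/(2/3 + O))
(-1*6 + sqrt(o(-5) + p))**2 = (-1*6 + sqrt(3*(-4 - 5)/(2 + 3*(-5)) + 18))**2 = (-6 + sqrt(3*(-9)/(2 - 15) + 18))**2 = (-6 + sqrt(3*(-9)/(-13) + 18))**2 = (-6 + sqrt(3*(-1/13)*(-9) + 18))**2 = (-6 + sqrt(27/13 + 18))**2 = (-6 + sqrt(261/13))**2 = (-6 + 3*sqrt(377)/13)**2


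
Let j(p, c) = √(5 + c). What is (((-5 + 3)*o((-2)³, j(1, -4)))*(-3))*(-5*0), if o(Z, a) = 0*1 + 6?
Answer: 0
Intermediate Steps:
o(Z, a) = 6 (o(Z, a) = 0 + 6 = 6)
(((-5 + 3)*o((-2)³, j(1, -4)))*(-3))*(-5*0) = (((-5 + 3)*6)*(-3))*(-5*0) = (-2*6*(-3))*0 = -12*(-3)*0 = 36*0 = 0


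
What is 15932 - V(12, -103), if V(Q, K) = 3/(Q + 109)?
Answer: 1927769/121 ≈ 15932.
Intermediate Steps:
V(Q, K) = 3/(109 + Q)
15932 - V(12, -103) = 15932 - 3/(109 + 12) = 15932 - 3/121 = 1927769/121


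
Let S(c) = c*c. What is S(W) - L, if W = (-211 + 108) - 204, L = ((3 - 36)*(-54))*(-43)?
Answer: 170875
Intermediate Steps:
L = -76626 (L = -33*(-54)*(-43) = 1782*(-43) = -76626)
W = -307 (W = -103 - 204 = -307)
S(c) = c**2
S(W) - L = (-307)**2 - 1*(-76626) = 94249 + 76626 = 170875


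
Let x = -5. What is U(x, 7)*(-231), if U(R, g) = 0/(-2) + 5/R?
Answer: 231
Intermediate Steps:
U(R, g) = 5/R (U(R, g) = 0*(-½) + 5/R = 0 + 5/R = 5/R)
U(x, 7)*(-231) = (5/(-5))*(-231) = (5*(-⅕))*(-231) = -1*(-231) = 231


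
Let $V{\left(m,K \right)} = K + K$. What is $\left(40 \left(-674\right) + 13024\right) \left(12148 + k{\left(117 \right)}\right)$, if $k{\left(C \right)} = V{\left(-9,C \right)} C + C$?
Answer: $-552464848$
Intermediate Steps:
$V{\left(m,K \right)} = 2 K$
$k{\left(C \right)} = C + 2 C^{2}$ ($k{\left(C \right)} = 2 C C + C = 2 C^{2} + C = C + 2 C^{2}$)
$\left(40 \left(-674\right) + 13024\right) \left(12148 + k{\left(117 \right)}\right) = \left(40 \left(-674\right) + 13024\right) \left(12148 + 117 \left(1 + 2 \cdot 117\right)\right) = \left(-26960 + 13024\right) \left(12148 + 117 \left(1 + 234\right)\right) = - 13936 \left(12148 + 117 \cdot 235\right) = - 13936 \left(12148 + 27495\right) = \left(-13936\right) 39643 = -552464848$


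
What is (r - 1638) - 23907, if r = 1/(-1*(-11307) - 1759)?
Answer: -243903659/9548 ≈ -25545.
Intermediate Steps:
r = 1/9548 (r = 1/(11307 - 1759) = 1/9548 ≈ 0.00010473)
(r - 1638) - 23907 = (1/9548 - 1638) - 23907 = -15639623/9548 - 23907 = -243903659/9548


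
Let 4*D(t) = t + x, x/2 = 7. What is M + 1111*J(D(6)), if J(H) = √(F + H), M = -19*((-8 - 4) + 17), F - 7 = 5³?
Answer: -95 + 1111*√137 ≈ 12909.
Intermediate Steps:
x = 14 (x = 2*7 = 14)
F = 132 (F = 7 + 5³ = 7 + 125 = 132)
D(t) = 7/2 + t/4 (D(t) = (t + 14)/4 = (14 + t)/4 = 7/2 + t/4)
M = -95 (M = -19*(-12 + 17) = -19*5 = -95)
J(H) = √(132 + H)
M + 1111*J(D(6)) = -95 + 1111*√(132 + (7/2 + (¼)*6)) = -95 + 1111*√(132 + (7/2 + 3/2)) = -95 + 1111*√(132 + 5) = -95 + 1111*√137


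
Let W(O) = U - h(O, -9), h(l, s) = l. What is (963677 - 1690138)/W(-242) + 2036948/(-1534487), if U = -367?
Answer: 1114490342007/191810875 ≈ 5810.4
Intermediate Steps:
W(O) = -367 - O
(963677 - 1690138)/W(-242) + 2036948/(-1534487) = (963677 - 1690138)/(-367 - 1*(-242)) + 2036948/(-1534487) = -726461/(-367 + 242) + 2036948*(-1/1534487) = -726461/(-125) - 2036948/1534487 = -726461*(-1/125) - 2036948/1534487 = 726461/125 - 2036948/1534487 = 1114490342007/191810875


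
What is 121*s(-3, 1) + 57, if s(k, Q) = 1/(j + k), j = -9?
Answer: 563/12 ≈ 46.917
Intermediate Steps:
s(k, Q) = 1/(-9 + k)
121*s(-3, 1) + 57 = 121/(-9 - 3) + 57 = 121/(-12) + 57 = 121*(-1/12) + 57 = -121/12 + 57 = 563/12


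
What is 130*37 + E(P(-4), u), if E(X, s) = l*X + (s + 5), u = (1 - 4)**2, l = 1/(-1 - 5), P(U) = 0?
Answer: 4824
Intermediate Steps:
l = -1/6 (l = 1/(-6) = -1/6 ≈ -0.16667)
u = 9 (u = (-3)**2 = 9)
E(X, s) = 5 + s - X/6 (E(X, s) = -X/6 + (s + 5) = -X/6 + (5 + s) = 5 + s - X/6)
130*37 + E(P(-4), u) = 130*37 + (5 + 9 - 1/6*0) = 4810 + (5 + 9 + 0) = 4810 + 14 = 4824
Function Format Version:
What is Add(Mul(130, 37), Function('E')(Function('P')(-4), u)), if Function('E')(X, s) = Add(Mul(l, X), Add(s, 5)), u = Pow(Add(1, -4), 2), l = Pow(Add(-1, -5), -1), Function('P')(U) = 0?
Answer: 4824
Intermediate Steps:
l = Rational(-1, 6) (l = Pow(-6, -1) = Rational(-1, 6) ≈ -0.16667)
u = 9 (u = Pow(-3, 2) = 9)
Function('E')(X, s) = Add(5, s, Mul(Rational(-1, 6), X)) (Function('E')(X, s) = Add(Mul(Rational(-1, 6), X), Add(s, 5)) = Add(Mul(Rational(-1, 6), X), Add(5, s)) = Add(5, s, Mul(Rational(-1, 6), X)))
Add(Mul(130, 37), Function('E')(Function('P')(-4), u)) = Add(Mul(130, 37), Add(5, 9, Mul(Rational(-1, 6), 0))) = Add(4810, Add(5, 9, 0)) = Add(4810, 14) = 4824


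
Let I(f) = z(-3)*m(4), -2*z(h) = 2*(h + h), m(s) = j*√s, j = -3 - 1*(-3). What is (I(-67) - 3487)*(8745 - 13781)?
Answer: 17560532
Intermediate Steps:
j = 0 (j = -3 + 3 = 0)
m(s) = 0 (m(s) = 0*√s = 0)
z(h) = -2*h (z(h) = -(h + h) = -2*h)
I(f) = 0 (I(f) = -2*(-3)*0 = 6*0 = 0)
(I(-67) - 3487)*(8745 - 13781) = (0 - 3487)*(8745 - 13781) = -3487*(-5036) = 17560532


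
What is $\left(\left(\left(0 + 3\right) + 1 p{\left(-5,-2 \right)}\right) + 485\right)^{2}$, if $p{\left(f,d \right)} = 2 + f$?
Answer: $235225$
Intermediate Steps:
$\left(\left(\left(0 + 3\right) + 1 p{\left(-5,-2 \right)}\right) + 485\right)^{2} = \left(\left(\left(0 + 3\right) + 1 \left(2 - 5\right)\right) + 485\right)^{2} = \left(\left(3 + 1 \left(-3\right)\right) + 485\right)^{2} = \left(\left(3 - 3\right) + 485\right)^{2} = \left(0 + 485\right)^{2} = 485^{2} = 235225$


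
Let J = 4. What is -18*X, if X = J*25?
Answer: -1800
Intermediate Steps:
X = 100 (X = 4*25 = 100)
-18*X = -18*100 = -1800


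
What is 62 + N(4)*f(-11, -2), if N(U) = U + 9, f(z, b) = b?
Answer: 36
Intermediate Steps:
N(U) = 9 + U
62 + N(4)*f(-11, -2) = 62 + (9 + 4)*(-2) = 62 + 13*(-2) = 62 - 26 = 36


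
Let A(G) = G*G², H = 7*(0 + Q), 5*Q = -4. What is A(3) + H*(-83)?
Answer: 2459/5 ≈ 491.80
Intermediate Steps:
Q = -⅘ (Q = (⅕)*(-4) = -⅘ ≈ -0.80000)
H = -28/5 (H = 7*(0 - ⅘) = 7*(-⅘) = -28/5 ≈ -5.6000)
A(G) = G³
A(3) + H*(-83) = 3³ - 28/5*(-83) = 27 + 2324/5 = 2459/5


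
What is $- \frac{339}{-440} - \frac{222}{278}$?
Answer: $- \frac{1719}{61160} \approx -0.028107$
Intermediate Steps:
$- \frac{339}{-440} - \frac{222}{278} = \left(-339\right) \left(- \frac{1}{440}\right) - \frac{111}{139} = \frac{339}{440} - \frac{111}{139} = - \frac{1719}{61160}$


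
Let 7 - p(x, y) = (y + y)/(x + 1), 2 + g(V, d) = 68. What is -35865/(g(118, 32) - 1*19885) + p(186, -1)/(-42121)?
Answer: 282469244646/156106870513 ≈ 1.8095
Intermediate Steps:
g(V, d) = 66 (g(V, d) = -2 + 68 = 66)
p(x, y) = 7 - 2*y/(1 + x) (p(x, y) = 7 - (y + y)/(x + 1) = 7 - 2*y/(1 + x))
-35865/(g(118, 32) - 1*19885) + p(186, -1)/(-42121) = -35865/(66 - 1*19885) + ((7 - 2*(-1) + 7*186)/(1 + 186))/(-42121) = -35865/(66 - 19885) + ((7 + 2 + 1302)/187)*(-1/42121) = -35865/(-19819) + ((1/187)*1311)*(-1/42121) = -35865*(-1/19819) + (1311/187)*(-1/42121) = 35865/19819 - 1311/7876627 = 282469244646/156106870513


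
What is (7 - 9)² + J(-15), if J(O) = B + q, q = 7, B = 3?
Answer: 14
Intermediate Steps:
J(O) = 10 (J(O) = 3 + 7 = 10)
(7 - 9)² + J(-15) = (7 - 9)² + 10 = (-2)² + 10 = 4 + 10 = 14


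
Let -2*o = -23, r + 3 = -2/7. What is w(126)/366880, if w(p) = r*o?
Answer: -529/5136320 ≈ -0.00010299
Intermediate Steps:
r = -23/7 (r = -3 - 2/7 = -23/7 ≈ -3.2857)
o = 23/2 (o = -½*(-23) = 23/2 ≈ 11.500)
w(p) = -529/14 (w(p) = -23/7*23/2 = -529/14)
w(126)/366880 = -529/14/366880 = -529/14*1/366880 = -529/5136320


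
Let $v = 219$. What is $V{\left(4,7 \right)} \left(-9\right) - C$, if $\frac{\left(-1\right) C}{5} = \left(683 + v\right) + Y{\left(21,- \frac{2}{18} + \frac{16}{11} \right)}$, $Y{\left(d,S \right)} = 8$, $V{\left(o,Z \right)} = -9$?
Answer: $4631$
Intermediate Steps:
$C = -4550$ ($C = - 5 \left(\left(683 + 219\right) + 8\right) = - 5 \left(902 + 8\right) = \left(-5\right) 910 = -4550$)
$V{\left(4,7 \right)} \left(-9\right) - C = \left(-9\right) \left(-9\right) - -4550 = 81 + 4550 = 4631$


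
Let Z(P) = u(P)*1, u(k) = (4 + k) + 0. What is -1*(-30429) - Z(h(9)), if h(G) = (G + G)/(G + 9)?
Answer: 30424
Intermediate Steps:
u(k) = 4 + k
h(G) = 2*G/(9 + G) (h(G) = (2*G)/(9 + G) = 2*G/(9 + G))
Z(P) = 4 + P (Z(P) = (4 + P)*1 = 4 + P)
-1*(-30429) - Z(h(9)) = -1*(-30429) - (4 + 2*9/(9 + 9)) = 30429 - (4 + 2*9/18) = 30429 - (4 + 2*9*(1/18)) = 30429 - (4 + 1) = 30429 - 1*5 = 30429 - 5 = 30424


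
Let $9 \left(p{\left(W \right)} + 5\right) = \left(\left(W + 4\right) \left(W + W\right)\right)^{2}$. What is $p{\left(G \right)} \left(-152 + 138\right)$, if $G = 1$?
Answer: $- \frac{770}{9} \approx -85.556$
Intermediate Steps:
$p{\left(W \right)} = -5 + \frac{4 W^{2} \left(4 + W\right)^{2}}{9}$ ($p{\left(W \right)} = -5 + \frac{\left(\left(W + 4\right) \left(W + W\right)\right)^{2}}{9} = -5 + \frac{\left(\left(4 + W\right) 2 W\right)^{2}}{9} = -5 + \frac{\left(2 W \left(4 + W\right)\right)^{2}}{9} = -5 + \frac{4 W^{2} \left(4 + W\right)^{2}}{9}$)
$p{\left(G \right)} \left(-152 + 138\right) = \left(-5 + \frac{4 \cdot 1^{2} \left(4 + 1\right)^{2}}{9}\right) \left(-152 + 138\right) = \left(-5 + \frac{4}{9} \cdot 1 \cdot 5^{2}\right) \left(-14\right) = \left(-5 + \frac{4}{9} \cdot 1 \cdot 25\right) \left(-14\right) = \left(-5 + \frac{100}{9}\right) \left(-14\right) = \frac{55}{9} \left(-14\right) = - \frac{770}{9}$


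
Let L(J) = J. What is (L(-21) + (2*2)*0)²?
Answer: 441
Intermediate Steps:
(L(-21) + (2*2)*0)² = (-21 + (2*2)*0)² = (-21 + 4*0)² = (-21 + 0)² = (-21)² = 441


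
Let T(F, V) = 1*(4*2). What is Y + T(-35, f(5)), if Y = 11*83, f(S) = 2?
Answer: 921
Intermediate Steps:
T(F, V) = 8 (T(F, V) = 1*8 = 8)
Y = 913
Y + T(-35, f(5)) = 913 + 8 = 921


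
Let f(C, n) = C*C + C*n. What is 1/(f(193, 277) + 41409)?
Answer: 1/132119 ≈ 7.5689e-6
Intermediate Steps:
f(C, n) = C² + C*n
1/(f(193, 277) + 41409) = 1/(193*(193 + 277) + 41409) = 1/(193*470 + 41409) = 1/(90710 + 41409) = 1/132119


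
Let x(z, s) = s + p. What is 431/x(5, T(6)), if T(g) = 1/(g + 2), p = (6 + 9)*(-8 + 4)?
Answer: -3448/479 ≈ -7.1983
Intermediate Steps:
p = -60 (p = 15*(-4) = -60)
T(g) = 1/(2 + g)
x(z, s) = -60 + s (x(z, s) = s - 60 = -60 + s)
431/x(5, T(6)) = 431/(-60 + 1/(2 + 6)) = 431/(-60 + 1/8) = 431/(-479/8) = 431*(-8/479) = -3448/479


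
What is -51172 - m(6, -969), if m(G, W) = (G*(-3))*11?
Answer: -50974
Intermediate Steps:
m(G, W) = -33*G (m(G, W) = -3*G*11 = -33*G)
-51172 - m(6, -969) = -51172 - (-33)*6 = -51172 - 1*(-198) = -51172 + 198 = -50974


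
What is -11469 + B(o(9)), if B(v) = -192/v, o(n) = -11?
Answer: -125967/11 ≈ -11452.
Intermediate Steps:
-11469 + B(o(9)) = -11469 - 192/(-11) = -11469 - 192*(-1/11) = -11469 + 192/11 = -125967/11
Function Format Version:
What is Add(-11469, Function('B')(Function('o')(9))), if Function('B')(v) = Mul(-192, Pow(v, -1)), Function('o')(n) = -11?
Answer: Rational(-125967, 11) ≈ -11452.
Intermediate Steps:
Add(-11469, Function('B')(Function('o')(9))) = Add(-11469, Mul(-192, Pow(-11, -1))) = Add(-11469, Mul(-192, Rational(-1, 11))) = Add(-11469, Rational(192, 11)) = Rational(-125967, 11)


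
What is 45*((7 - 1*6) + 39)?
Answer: 1800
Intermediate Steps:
45*((7 - 1*6) + 39) = 45*((7 - 6) + 39) = 45*(1 + 39) = 45*40 = 1800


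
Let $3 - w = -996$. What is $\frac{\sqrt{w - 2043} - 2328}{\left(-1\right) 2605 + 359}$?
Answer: $\frac{1164}{1123} - \frac{3 i \sqrt{29}}{1123} \approx 1.0365 - 0.014386 i$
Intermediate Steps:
$w = 999$ ($w = 3 - -996 = 3 + 996 = 999$)
$\frac{\sqrt{w - 2043} - 2328}{\left(-1\right) 2605 + 359} = \frac{\sqrt{999 - 2043} - 2328}{\left(-1\right) 2605 + 359} = \frac{\sqrt{-1044} - 2328}{-2605 + 359} = \frac{6 i \sqrt{29} - 2328}{-2246} = \left(-2328 + 6 i \sqrt{29}\right) \left(- \frac{1}{2246}\right) = \frac{1164}{1123} - \frac{3 i \sqrt{29}}{1123}$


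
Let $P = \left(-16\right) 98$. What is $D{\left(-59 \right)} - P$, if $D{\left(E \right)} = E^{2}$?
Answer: $5049$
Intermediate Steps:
$P = -1568$
$D{\left(-59 \right)} - P = \left(-59\right)^{2} - -1568 = 3481 + 1568 = 5049$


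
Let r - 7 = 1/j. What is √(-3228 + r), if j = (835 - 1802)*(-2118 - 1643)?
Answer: I*√42603996446890062/3636887 ≈ 56.754*I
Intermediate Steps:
j = 3636887 (j = -967*(-3761) = 3636887)
r = 25458210/3636887 (r = 7 + 1/3636887 = 25458210/3636887 ≈ 7.0000)
√(-3228 + r) = √(-3228 + 25458210/3636887) = √(-11714413026/3636887) = I*√42603996446890062/3636887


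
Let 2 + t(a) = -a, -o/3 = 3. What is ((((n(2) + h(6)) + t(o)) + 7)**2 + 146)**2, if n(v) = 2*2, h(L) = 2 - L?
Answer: 116964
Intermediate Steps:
o = -9 (o = -3*3 = -9)
n(v) = 4
t(a) = -2 - a
((((n(2) + h(6)) + t(o)) + 7)**2 + 146)**2 = ((((4 + (2 - 1*6)) + (-2 - 1*(-9))) + 7)**2 + 146)**2 = ((((4 + (2 - 6)) + (-2 + 9)) + 7)**2 + 146)**2 = ((((4 - 4) + 7) + 7)**2 + 146)**2 = (((0 + 7) + 7)**2 + 146)**2 = ((7 + 7)**2 + 146)**2 = (14**2 + 146)**2 = (196 + 146)**2 = 342**2 = 116964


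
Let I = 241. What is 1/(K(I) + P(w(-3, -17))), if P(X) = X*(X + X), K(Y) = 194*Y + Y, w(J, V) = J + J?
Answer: 1/47067 ≈ 2.1246e-5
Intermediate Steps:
w(J, V) = 2*J
K(Y) = 195*Y
P(X) = 2*X² (P(X) = X*(2*X) = 2*X²)
1/(K(I) + P(w(-3, -17))) = 1/(195*241 + 2*(2*(-3))²) = 1/(46995 + 2*(-6)²) = 1/(46995 + 2*36) = 1/(46995 + 72) = 1/47067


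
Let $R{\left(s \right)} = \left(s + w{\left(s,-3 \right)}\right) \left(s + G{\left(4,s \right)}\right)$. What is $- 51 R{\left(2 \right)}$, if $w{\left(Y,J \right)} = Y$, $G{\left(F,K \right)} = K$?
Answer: $-816$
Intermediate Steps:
$R{\left(s \right)} = 4 s^{2}$ ($R{\left(s \right)} = \left(s + s\right) \left(s + s\right) = 2 s 2 s = 4 s^{2}$)
$- 51 R{\left(2 \right)} = - 51 \cdot 4 \cdot 2^{2} = - 51 \cdot 4 \cdot 4 = \left(-51\right) 16 = -816$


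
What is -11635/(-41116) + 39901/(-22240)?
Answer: -345451779/228604960 ≈ -1.5111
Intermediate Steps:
-11635/(-41116) + 39901/(-22240) = -11635*(-1/41116) + 39901*(-1/22240) = 11635/41116 - 39901/22240 = -345451779/228604960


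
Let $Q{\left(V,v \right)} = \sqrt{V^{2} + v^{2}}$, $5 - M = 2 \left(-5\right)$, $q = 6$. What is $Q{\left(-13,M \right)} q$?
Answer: $6 \sqrt{394} \approx 119.1$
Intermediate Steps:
$M = 15$ ($M = 5 - 2 \left(-5\right) = 5 - -10 = 5 + 10 = 15$)
$Q{\left(-13,M \right)} q = \sqrt{\left(-13\right)^{2} + 15^{2}} \cdot 6 = \sqrt{169 + 225} \cdot 6 = \sqrt{394} \cdot 6 = 6 \sqrt{394}$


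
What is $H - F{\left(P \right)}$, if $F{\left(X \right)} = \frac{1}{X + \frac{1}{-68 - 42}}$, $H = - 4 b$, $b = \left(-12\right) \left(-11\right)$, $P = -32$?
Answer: $- \frac{1858978}{3521} \approx -527.97$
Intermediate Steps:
$b = 132$
$H = -528$ ($H = \left(-4\right) 132 = -528$)
$F{\left(X \right)} = \frac{1}{- \frac{1}{110} + X}$ ($F{\left(X \right)} = \frac{1}{X + \frac{1}{-110}} = \frac{1}{X - \frac{1}{110}} = \frac{1}{- \frac{1}{110} + X}$)
$H - F{\left(P \right)} = -528 - \frac{110}{-1 + 110 \left(-32\right)} = -528 - \frac{110}{-1 - 3520} = -528 - \frac{110}{-3521} = -528 - 110 \left(- \frac{1}{3521}\right) = -528 - - \frac{110}{3521} = -528 + \frac{110}{3521} = - \frac{1858978}{3521}$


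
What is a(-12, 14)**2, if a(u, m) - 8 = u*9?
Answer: 10000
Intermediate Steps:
a(u, m) = 8 + 9*u (a(u, m) = 8 + u*9 = 8 + 9*u)
a(-12, 14)**2 = (8 + 9*(-12))**2 = (8 - 108)**2 = (-100)**2 = 10000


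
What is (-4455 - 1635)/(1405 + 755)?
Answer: -203/72 ≈ -2.8194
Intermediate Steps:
(-4455 - 1635)/(1405 + 755) = -6090/2160 = -6090*1/2160 = -203/72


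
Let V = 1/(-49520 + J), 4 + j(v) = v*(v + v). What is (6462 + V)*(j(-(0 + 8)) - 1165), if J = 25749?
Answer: -159906137241/23771 ≈ -6.7269e+6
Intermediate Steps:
j(v) = -4 + 2*v² (j(v) = -4 + v*(v + v) = -4 + v*(2*v) = -4 + 2*v²)
V = -1/23771 (V = 1/(-49520 + 25749) = 1/(-23771) = -1/23771 ≈ -4.2068e-5)
(6462 + V)*(j(-(0 + 8)) - 1165) = (6462 - 1/23771)*((-4 + 2*(-(0 + 8))²) - 1165) = 153608201*((-4 + 2*(-1*8)²) - 1165)/23771 = 153608201*((-4 + 2*(-8)²) - 1165)/23771 = 153608201*((-4 + 2*64) - 1165)/23771 = 153608201*((-4 + 128) - 1165)/23771 = 153608201*(124 - 1165)/23771 = (153608201/23771)*(-1041) = -159906137241/23771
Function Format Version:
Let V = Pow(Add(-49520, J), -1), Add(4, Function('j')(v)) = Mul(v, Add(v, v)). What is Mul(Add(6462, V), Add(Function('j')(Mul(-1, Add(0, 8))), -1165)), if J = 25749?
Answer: Rational(-159906137241, 23771) ≈ -6.7269e+6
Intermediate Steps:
Function('j')(v) = Add(-4, Mul(2, Pow(v, 2))) (Function('j')(v) = Add(-4, Mul(v, Add(v, v))) = Add(-4, Mul(v, Mul(2, v))) = Add(-4, Mul(2, Pow(v, 2))))
V = Rational(-1, 23771) (V = Pow(Add(-49520, 25749), -1) = Pow(-23771, -1) = Rational(-1, 23771) ≈ -4.2068e-5)
Mul(Add(6462, V), Add(Function('j')(Mul(-1, Add(0, 8))), -1165)) = Mul(Add(6462, Rational(-1, 23771)), Add(Add(-4, Mul(2, Pow(Mul(-1, Add(0, 8)), 2))), -1165)) = Mul(Rational(153608201, 23771), Add(Add(-4, Mul(2, Pow(Mul(-1, 8), 2))), -1165)) = Mul(Rational(153608201, 23771), Add(Add(-4, Mul(2, Pow(-8, 2))), -1165)) = Mul(Rational(153608201, 23771), Add(Add(-4, Mul(2, 64)), -1165)) = Mul(Rational(153608201, 23771), Add(Add(-4, 128), -1165)) = Mul(Rational(153608201, 23771), Add(124, -1165)) = Mul(Rational(153608201, 23771), -1041) = Rational(-159906137241, 23771)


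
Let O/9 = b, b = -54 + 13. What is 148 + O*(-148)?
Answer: 54760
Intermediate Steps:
b = -41
O = -369 (O = 9*(-41) = -369)
148 + O*(-148) = 148 - 369*(-148) = 148 + 54612 = 54760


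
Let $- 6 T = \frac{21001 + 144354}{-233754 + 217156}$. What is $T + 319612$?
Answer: $\frac{31829685211}{99588} \approx 3.1961 \cdot 10^{5}$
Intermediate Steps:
$T = \frac{165355}{99588}$ ($T = - \frac{\left(21001 + 144354\right) \frac{1}{-233754 + 217156}}{6} = - \frac{165355 \frac{1}{-16598}}{6} = - \frac{165355 \left(- \frac{1}{16598}\right)}{6} = \left(- \frac{1}{6}\right) \left(- \frac{165355}{16598}\right) = \frac{165355}{99588} \approx 1.6604$)
$T + 319612 = \frac{165355}{99588} + 319612 = \frac{31829685211}{99588}$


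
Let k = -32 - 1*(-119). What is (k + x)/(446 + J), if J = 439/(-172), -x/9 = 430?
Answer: -650676/76273 ≈ -8.5309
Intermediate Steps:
x = -3870 (x = -9*430 = -3870)
J = -439/172 (J = 439*(-1/172) = -439/172 ≈ -2.5523)
k = 87 (k = -32 + 119 = 87)
(k + x)/(446 + J) = (87 - 3870)/(446 - 439/172) = -3783/76273/172 = -3783*172/76273 = -650676/76273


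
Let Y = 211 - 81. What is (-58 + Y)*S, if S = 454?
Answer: 32688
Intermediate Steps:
Y = 130
(-58 + Y)*S = (-58 + 130)*454 = 72*454 = 32688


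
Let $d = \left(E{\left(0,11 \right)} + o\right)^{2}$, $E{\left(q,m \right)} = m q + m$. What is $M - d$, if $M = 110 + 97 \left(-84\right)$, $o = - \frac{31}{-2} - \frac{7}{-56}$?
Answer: $- \frac{559801}{64} \approx -8746.9$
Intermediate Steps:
$E{\left(q,m \right)} = m + m q$
$o = \frac{125}{8}$ ($o = \left(-31\right) \left(- \frac{1}{2}\right) - - \frac{1}{8} = \frac{31}{2} + \frac{1}{8} = \frac{125}{8} \approx 15.625$)
$M = -8038$ ($M = 110 - 8148 = -8038$)
$d = \frac{45369}{64}$ ($d = \left(11 \left(1 + 0\right) + \frac{125}{8}\right)^{2} = \left(11 \cdot 1 + \frac{125}{8}\right)^{2} = \left(11 + \frac{125}{8}\right)^{2} = \left(\frac{213}{8}\right)^{2} = \frac{45369}{64} \approx 708.89$)
$M - d = -8038 - \frac{45369}{64} = - \frac{559801}{64}$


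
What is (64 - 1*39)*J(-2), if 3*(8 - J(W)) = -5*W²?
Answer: 1100/3 ≈ 366.67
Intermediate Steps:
J(W) = 8 + 5*W²/3 (J(W) = 8 - (-5)*W²/3 = 8 + 5*W²/3)
(64 - 1*39)*J(-2) = (64 - 1*39)*(8 + (5/3)*(-2)²) = (64 - 39)*(8 + (5/3)*4) = 25*(8 + 20/3) = 25*(44/3) = 1100/3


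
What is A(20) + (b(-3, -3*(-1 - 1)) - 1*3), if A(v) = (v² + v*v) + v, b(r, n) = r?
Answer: 814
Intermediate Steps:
A(v) = v + 2*v² (A(v) = (v² + v²) + v = 2*v² + v = v + 2*v²)
A(20) + (b(-3, -3*(-1 - 1)) - 1*3) = 20*(1 + 2*20) + (-3 - 1*3) = 20*(1 + 40) + (-3 - 3) = 20*41 - 6 = 820 - 6 = 814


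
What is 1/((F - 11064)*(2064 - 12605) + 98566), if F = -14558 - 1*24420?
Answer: 1/527591288 ≈ 1.8954e-9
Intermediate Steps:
F = -38978 (F = -14558 - 24420 = -38978)
1/((F - 11064)*(2064 - 12605) + 98566) = 1/((-38978 - 11064)*(2064 - 12605) + 98566) = 1/(-50042*(-10541) + 98566) = 1/(527492722 + 98566) = 1/527591288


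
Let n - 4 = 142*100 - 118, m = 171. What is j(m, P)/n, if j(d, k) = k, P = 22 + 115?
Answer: 137/14086 ≈ 0.0097260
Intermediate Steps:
P = 137
n = 14086 (n = 4 + (142*100 - 118) = 4 + (14200 - 118) = 4 + 14082 = 14086)
j(m, P)/n = 137/14086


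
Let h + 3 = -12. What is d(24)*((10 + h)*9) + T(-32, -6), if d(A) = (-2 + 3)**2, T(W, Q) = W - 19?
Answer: -96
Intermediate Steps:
T(W, Q) = -19 + W
h = -15 (h = -3 - 12 = -15)
d(A) = 1 (d(A) = 1**2 = 1)
d(24)*((10 + h)*9) + T(-32, -6) = 1*((10 - 15)*9) + (-19 - 32) = 1*(-5*9) - 51 = 1*(-45) - 51 = -45 - 51 = -96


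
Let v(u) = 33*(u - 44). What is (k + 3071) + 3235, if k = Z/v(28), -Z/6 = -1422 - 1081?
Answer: 552425/88 ≈ 6277.6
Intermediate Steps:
Z = 15018 (Z = -6*(-1422 - 1081) = -6*(-2503) = 15018)
v(u) = -1452 + 33*u (v(u) = 33*(-44 + u) = -1452 + 33*u)
k = -2503/88 (k = 15018/(-1452 + 33*28) = 15018/(-1452 + 924) = 15018/(-528) = 15018*(-1/528) = -2503/88 ≈ -28.443)
(k + 3071) + 3235 = (-2503/88 + 3071) + 3235 = 267745/88 + 3235 = 552425/88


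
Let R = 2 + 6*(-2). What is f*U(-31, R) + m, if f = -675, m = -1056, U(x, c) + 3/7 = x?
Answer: 141108/7 ≈ 20158.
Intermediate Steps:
R = -10 (R = 2 - 12 = -10)
U(x, c) = -3/7 + x
f*U(-31, R) + m = -675*(-3/7 - 31) - 1056 = -675*(-220/7) - 1056 = 148500/7 - 1056 = 141108/7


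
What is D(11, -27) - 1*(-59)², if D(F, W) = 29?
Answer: -3452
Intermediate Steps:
D(11, -27) - 1*(-59)² = 29 - 1*(-59)² = 29 - 1*3481 = 29 - 3481 = -3452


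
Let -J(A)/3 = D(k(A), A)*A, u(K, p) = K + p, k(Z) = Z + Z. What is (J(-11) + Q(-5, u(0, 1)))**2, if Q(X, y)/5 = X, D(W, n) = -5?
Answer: 36100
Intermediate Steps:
k(Z) = 2*Z
Q(X, y) = 5*X
J(A) = 15*A (J(A) = -(-15)*A = 15*A)
(J(-11) + Q(-5, u(0, 1)))**2 = (15*(-11) + 5*(-5))**2 = (-165 - 25)**2 = (-190)**2 = 36100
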